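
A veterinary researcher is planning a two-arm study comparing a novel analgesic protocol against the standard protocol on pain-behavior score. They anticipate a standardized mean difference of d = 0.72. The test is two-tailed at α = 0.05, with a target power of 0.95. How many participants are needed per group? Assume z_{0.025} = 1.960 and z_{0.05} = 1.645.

n = 51 per group

For two independent groups with equal n: n = 2·((z_{α/2} + z_β) / d)².
z_{α/2} + z_β = 1.960 + 1.645 = 3.605.
n = 2 × (3.605 / 0.72)² = 2 × 5.007² = 2 × 25.07 = 50.1.
Round up to the next whole participant.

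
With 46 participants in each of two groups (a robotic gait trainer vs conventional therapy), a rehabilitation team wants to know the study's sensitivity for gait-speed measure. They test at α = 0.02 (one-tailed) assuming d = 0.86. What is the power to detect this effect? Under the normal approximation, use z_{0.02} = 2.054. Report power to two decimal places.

power ≈ 0.98

For two equal groups, power = Φ(d·√(n/2) − z_{α}).
d·√(n/2) = 0.86 × √(46/2) = 0.86 × 4.796 = 4.124.
z_β = 4.124 − 2.054 = 2.070.
Power = Φ(2.070) = 0.981.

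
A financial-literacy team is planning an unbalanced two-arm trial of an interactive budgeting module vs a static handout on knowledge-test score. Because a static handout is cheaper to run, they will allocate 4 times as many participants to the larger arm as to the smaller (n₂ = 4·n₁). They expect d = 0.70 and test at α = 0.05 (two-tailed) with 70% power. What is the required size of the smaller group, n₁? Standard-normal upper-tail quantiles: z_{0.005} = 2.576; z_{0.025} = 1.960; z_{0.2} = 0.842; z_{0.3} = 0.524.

With allocation ratio k = n₂/n₁ = 4, Var(x̄₁−x̄₂) = σ²(1/n₁ + 1/(k·n₁)) = σ²·(k+1)/(k·n₁).
So n₁ = (1 + 1/k)·((z_{α/2} + z_β)/d)² = 1.250 × (2.484/0.70)².
n₁ = 1.250 × 12.59 = 15.7.
Round up: n₁ = 16, giving n₂ = 4 × 16 = 64.

n₁ = 16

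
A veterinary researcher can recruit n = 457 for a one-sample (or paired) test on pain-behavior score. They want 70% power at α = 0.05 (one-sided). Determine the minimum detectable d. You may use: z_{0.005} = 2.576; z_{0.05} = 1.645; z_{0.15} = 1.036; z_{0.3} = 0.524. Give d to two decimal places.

For a single sample (or paired design) of n = 457: d_min = (z_{α} + z_β)/√n.
z-sum = 1.645 + 0.524 = 2.169.
d_min = 2.169 / √457 = 2.169 / 21.378 = 0.101.

d_min ≈ 0.10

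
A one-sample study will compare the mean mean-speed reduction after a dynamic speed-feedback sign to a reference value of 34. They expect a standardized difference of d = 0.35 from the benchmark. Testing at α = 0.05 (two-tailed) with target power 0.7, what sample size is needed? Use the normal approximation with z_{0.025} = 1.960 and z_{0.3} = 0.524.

n = 51

For a one-sample test: n = ((z_{α/2} + z_β) / d)².
z_{α/2} + z_β = 1.960 + 0.524 = 2.484.
n = (2.484 / 0.35)² = 7.097² = 50.37.
Round up.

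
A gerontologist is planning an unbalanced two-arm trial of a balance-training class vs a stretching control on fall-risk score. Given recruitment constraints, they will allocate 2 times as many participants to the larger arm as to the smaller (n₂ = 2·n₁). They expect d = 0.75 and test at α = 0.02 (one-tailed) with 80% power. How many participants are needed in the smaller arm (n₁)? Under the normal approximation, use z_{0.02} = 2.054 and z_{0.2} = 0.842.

With allocation ratio k = n₂/n₁ = 2, Var(x̄₁−x̄₂) = σ²(1/n₁ + 1/(k·n₁)) = σ²·(k+1)/(k·n₁).
So n₁ = (1 + 1/k)·((z_{α} + z_β)/d)² = 1.500 × (2.896/0.75)².
n₁ = 1.500 × 14.91 = 22.4.
Round up: n₁ = 23, giving n₂ = 2 × 23 = 46.

n₁ = 23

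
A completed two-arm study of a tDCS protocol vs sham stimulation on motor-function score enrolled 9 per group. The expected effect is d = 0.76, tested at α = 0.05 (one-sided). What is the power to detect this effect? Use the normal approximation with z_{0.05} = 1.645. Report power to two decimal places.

power ≈ 0.49

For two equal groups, power = Φ(d·√(n/2) − z_{α}).
d·√(n/2) = 0.76 × √(9/2) = 0.76 × 2.121 = 1.612.
z_β = 1.612 − 1.645 = -0.033.
Power = Φ(-0.033) = 0.487.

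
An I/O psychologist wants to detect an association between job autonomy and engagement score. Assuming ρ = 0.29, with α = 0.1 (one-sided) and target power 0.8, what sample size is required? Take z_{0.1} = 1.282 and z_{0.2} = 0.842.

Fisher's z: C = ½·ln((1+r)/(1−r)) = ½·ln(1.8169) = 0.2986.
n = ((z_{α} + z_β)/C)² + 3.
(1.282 + 0.842) / 0.2986 = 2.124 / 0.2986 = 7.113.
n = 7.113² + 3 = 50.60 + 3 = 53.6.
Round up.

n = 54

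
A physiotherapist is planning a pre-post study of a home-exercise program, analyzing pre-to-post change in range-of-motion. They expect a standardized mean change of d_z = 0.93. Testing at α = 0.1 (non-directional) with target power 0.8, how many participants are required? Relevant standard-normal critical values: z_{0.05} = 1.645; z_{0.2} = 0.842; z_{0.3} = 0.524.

n = 8 pairs

For a paired (one-sample on differences) test: n = ((z_{α/2} + z_β) / d)².
z_{α/2} + z_β = 1.645 + 0.842 = 2.487.
n = (2.487 / 0.93)² = 2.674² = 7.15.
Round up.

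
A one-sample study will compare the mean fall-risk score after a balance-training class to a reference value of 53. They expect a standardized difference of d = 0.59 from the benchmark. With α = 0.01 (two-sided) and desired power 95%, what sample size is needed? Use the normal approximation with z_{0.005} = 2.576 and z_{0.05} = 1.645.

For a one-sample test: n = ((z_{α/2} + z_β) / d)².
z_{α/2} + z_β = 2.576 + 1.645 = 4.221.
n = (4.221 / 0.59)² = 7.154² = 51.18.
Round up.

n = 52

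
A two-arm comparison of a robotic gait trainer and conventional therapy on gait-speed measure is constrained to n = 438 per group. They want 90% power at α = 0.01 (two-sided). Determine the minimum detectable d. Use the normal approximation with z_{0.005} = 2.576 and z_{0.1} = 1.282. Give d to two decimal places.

For two independent groups of n = 438 each: d_min = (z_{α/2} + z_β)·√(2/n).
z-sum = 2.576 + 1.282 = 3.858.
d_min = 3.858 × √(2/438) = 3.858 × 0.0676 = 0.261.

d_min ≈ 0.26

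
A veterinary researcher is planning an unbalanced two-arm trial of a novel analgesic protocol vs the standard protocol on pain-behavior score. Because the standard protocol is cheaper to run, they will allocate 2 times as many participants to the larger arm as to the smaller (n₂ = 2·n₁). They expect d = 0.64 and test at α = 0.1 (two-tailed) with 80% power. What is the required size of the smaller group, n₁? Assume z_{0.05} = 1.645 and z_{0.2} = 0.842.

n₁ = 23

With allocation ratio k = n₂/n₁ = 2, Var(x̄₁−x̄₂) = σ²(1/n₁ + 1/(k·n₁)) = σ²·(k+1)/(k·n₁).
So n₁ = (1 + 1/k)·((z_{α/2} + z_β)/d)² = 1.500 × (2.487/0.64)².
n₁ = 1.500 × 15.10 = 22.7.
Round up: n₁ = 23, giving n₂ = 2 × 23 = 46.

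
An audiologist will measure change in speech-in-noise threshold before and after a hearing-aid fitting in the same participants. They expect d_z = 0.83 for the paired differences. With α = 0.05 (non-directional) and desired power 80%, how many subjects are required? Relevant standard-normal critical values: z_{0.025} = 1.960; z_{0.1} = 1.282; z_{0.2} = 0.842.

For a paired (one-sample on differences) test: n = ((z_{α/2} + z_β) / d)².
z_{α/2} + z_β = 1.960 + 0.842 = 2.802.
n = (2.802 / 0.83)² = 3.376² = 11.40.
Round up.

n = 12 pairs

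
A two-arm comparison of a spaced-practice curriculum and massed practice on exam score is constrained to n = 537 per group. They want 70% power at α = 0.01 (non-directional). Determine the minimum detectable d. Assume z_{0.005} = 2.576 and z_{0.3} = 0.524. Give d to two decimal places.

For two independent groups of n = 537 each: d_min = (z_{α/2} + z_β)·√(2/n).
z-sum = 2.576 + 0.524 = 3.100.
d_min = 3.100 × √(2/537) = 3.100 × 0.0610 = 0.189.

d_min ≈ 0.19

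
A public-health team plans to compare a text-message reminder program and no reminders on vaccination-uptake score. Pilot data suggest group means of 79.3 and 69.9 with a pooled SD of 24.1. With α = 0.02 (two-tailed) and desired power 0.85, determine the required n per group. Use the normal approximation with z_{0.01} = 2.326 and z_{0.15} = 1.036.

Cohen's d = |M₁ − M₂| / SD_pooled = |79.3 − 69.9| / 24.1 = 9.4 / 24.1 = 0.390.
For two independent groups with equal n: n = 2·((z_{α/2} + z_β) / d)².
z_{α/2} + z_β = 2.326 + 1.036 = 3.362.
n = 2 × (3.362 / 0.390)² = 2 × 8.621² = 2 × 74.31 = 148.6.
Round up to the next whole participant.

n = 149 per group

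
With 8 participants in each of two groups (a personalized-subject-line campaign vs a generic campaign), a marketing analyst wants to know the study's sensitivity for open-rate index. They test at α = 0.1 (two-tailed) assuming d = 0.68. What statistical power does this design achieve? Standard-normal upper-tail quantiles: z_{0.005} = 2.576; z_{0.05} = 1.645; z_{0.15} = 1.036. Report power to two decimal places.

power ≈ 0.39

For two equal groups, power = Φ(d·√(n/2) − z_{α/2}).
d·√(n/2) = 0.68 × √(8/2) = 0.68 × 2.000 = 1.360.
z_β = 1.360 − 1.645 = -0.285.
Power = Φ(-0.285) = 0.388.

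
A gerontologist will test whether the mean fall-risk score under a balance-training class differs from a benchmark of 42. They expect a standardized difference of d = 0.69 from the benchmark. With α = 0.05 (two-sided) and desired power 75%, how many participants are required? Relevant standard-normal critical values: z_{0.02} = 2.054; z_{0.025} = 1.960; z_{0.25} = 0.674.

For a one-sample test: n = ((z_{α/2} + z_β) / d)².
z_{α/2} + z_β = 1.960 + 0.674 = 2.634.
n = (2.634 / 0.69)² = 3.817² = 14.57.
Round up.

n = 15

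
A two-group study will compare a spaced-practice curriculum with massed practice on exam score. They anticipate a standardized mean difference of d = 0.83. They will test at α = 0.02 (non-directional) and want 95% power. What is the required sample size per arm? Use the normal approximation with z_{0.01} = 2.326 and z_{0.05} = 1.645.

For two independent groups with equal n: n = 2·((z_{α/2} + z_β) / d)².
z_{α/2} + z_β = 2.326 + 1.645 = 3.971.
n = 2 × (3.971 / 0.83)² = 2 × 4.784² = 2 × 22.89 = 45.8.
Round up to the next whole participant.

n = 46 per group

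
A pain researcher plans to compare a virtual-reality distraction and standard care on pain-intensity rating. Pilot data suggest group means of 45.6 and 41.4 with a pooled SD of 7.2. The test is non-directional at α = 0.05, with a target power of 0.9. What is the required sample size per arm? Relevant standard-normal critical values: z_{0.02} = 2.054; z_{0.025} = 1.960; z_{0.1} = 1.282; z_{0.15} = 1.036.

n = 62 per group

Cohen's d = |M₁ − M₂| / SD_pooled = |45.6 − 41.4| / 7.2 = 4.2 / 7.2 = 0.583.
For two independent groups with equal n: n = 2·((z_{α/2} + z_β) / d)².
z_{α/2} + z_β = 1.960 + 1.282 = 3.242.
n = 2 × (3.242 / 0.583)² = 2 × 5.561² = 2 × 30.92 = 61.8.
Round up to the next whole participant.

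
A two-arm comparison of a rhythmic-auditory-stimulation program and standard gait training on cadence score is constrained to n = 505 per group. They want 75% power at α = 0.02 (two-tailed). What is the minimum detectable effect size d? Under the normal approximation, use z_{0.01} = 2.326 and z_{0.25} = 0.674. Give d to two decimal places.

For two independent groups of n = 505 each: d_min = (z_{α/2} + z_β)·√(2/n).
z-sum = 2.326 + 0.674 = 3.000.
d_min = 3.000 × √(2/505) = 3.000 × 0.0629 = 0.189.

d_min ≈ 0.19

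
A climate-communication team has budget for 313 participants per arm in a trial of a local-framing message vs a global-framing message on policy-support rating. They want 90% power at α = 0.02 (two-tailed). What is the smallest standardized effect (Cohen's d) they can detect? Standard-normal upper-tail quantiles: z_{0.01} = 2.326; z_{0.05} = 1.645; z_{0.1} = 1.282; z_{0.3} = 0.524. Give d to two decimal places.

d_min ≈ 0.29

For two independent groups of n = 313 each: d_min = (z_{α/2} + z_β)·√(2/n).
z-sum = 2.326 + 1.282 = 3.608.
d_min = 3.608 × √(2/313) = 3.608 × 0.0799 = 0.288.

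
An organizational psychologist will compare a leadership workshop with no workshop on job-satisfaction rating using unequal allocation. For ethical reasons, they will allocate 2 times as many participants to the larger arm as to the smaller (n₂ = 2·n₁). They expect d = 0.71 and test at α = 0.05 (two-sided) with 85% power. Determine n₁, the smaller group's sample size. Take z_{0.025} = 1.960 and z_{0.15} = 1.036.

With allocation ratio k = n₂/n₁ = 2, Var(x̄₁−x̄₂) = σ²(1/n₁ + 1/(k·n₁)) = σ²·(k+1)/(k·n₁).
So n₁ = (1 + 1/k)·((z_{α/2} + z_β)/d)² = 1.500 × (2.996/0.71)².
n₁ = 1.500 × 17.81 = 26.7.
Round up: n₁ = 27, giving n₂ = 2 × 27 = 54.

n₁ = 27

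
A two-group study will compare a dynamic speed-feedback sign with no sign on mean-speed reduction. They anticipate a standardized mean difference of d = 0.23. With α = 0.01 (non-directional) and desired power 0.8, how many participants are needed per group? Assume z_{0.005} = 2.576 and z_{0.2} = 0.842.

n = 442 per group

For two independent groups with equal n: n = 2·((z_{α/2} + z_β) / d)².
z_{α/2} + z_β = 2.576 + 0.842 = 3.418.
n = 2 × (3.418 / 0.23)² = 2 × 14.861² = 2 × 220.85 = 441.7.
Round up to the next whole participant.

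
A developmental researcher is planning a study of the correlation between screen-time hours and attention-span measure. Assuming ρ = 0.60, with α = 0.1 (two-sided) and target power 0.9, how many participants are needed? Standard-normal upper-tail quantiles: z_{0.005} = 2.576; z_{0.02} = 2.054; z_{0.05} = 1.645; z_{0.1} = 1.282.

Fisher's z: C = ½·ln((1+r)/(1−r)) = ½·ln(4.0000) = 0.6931.
n = ((z_{α/2} + z_β)/C)² + 3.
(1.645 + 1.282) / 0.6931 = 2.927 / 0.6931 = 4.223.
n = 4.223² + 3 = 17.83 + 3 = 20.8.
Round up.

n = 21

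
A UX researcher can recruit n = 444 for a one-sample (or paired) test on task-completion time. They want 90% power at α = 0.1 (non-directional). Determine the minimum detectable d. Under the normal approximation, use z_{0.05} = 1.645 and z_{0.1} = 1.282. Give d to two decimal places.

For a single sample (or paired design) of n = 444: d_min = (z_{α/2} + z_β)/√n.
z-sum = 1.645 + 1.282 = 2.927.
d_min = 2.927 / √444 = 2.927 / 21.071 = 0.139.

d_min ≈ 0.14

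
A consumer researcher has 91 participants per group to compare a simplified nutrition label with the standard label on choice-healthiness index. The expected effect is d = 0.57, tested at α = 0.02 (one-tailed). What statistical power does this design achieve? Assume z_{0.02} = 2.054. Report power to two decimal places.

For two equal groups, power = Φ(d·√(n/2) − z_{α}).
d·√(n/2) = 0.57 × √(91/2) = 0.57 × 6.745 = 3.845.
z_β = 3.845 − 2.054 = 1.791.
Power = Φ(1.791) = 0.963.

power ≈ 0.96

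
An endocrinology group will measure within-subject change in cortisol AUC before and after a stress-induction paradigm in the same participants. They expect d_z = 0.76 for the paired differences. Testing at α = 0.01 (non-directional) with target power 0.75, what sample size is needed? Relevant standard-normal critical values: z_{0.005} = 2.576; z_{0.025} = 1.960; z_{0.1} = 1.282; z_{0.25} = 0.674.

n = 19 pairs

For a paired (one-sample on differences) test: n = ((z_{α/2} + z_β) / d)².
z_{α/2} + z_β = 2.576 + 0.674 = 3.250.
n = (3.250 / 0.76)² = 4.276² = 18.29.
Round up.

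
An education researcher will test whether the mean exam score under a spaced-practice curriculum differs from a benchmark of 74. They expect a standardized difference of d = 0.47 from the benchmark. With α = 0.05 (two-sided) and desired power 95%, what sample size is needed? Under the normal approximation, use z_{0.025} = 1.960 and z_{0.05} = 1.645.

n = 59

For a one-sample test: n = ((z_{α/2} + z_β) / d)².
z_{α/2} + z_β = 1.960 + 1.645 = 3.605.
n = (3.605 / 0.47)² = 7.670² = 58.83.
Round up.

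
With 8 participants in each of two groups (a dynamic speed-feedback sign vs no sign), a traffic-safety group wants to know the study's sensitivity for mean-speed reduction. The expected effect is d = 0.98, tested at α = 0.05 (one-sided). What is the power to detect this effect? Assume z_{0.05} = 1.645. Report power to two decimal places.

For two equal groups, power = Φ(d·√(n/2) − z_{α}).
d·√(n/2) = 0.98 × √(8/2) = 0.98 × 2.000 = 1.960.
z_β = 1.960 − 1.645 = 0.315.
Power = Φ(0.315) = 0.624.

power ≈ 0.62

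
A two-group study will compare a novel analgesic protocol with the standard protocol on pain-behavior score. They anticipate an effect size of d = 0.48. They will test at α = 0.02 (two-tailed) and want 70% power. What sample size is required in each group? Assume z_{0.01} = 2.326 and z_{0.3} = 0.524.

n = 71 per group

For two independent groups with equal n: n = 2·((z_{α/2} + z_β) / d)².
z_{α/2} + z_β = 2.326 + 0.524 = 2.850.
n = 2 × (2.850 / 0.48)² = 2 × 5.938² = 2 × 35.25 = 70.5.
Round up to the next whole participant.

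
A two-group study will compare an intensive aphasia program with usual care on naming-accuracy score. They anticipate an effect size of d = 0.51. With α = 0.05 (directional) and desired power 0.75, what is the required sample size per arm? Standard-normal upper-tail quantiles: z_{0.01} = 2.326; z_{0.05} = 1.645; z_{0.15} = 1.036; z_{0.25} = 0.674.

For two independent groups with equal n: n = 2·((z_{α} + z_β) / d)².
z_{α} + z_β = 1.645 + 0.674 = 2.319.
n = 2 × (2.319 / 0.51)² = 2 × 4.547² = 2 × 20.68 = 41.4.
Round up to the next whole participant.

n = 42 per group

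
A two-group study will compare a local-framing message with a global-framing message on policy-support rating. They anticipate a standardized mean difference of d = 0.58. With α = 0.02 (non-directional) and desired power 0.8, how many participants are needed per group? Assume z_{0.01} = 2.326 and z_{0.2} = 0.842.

n = 60 per group

For two independent groups with equal n: n = 2·((z_{α/2} + z_β) / d)².
z_{α/2} + z_β = 2.326 + 0.842 = 3.168.
n = 2 × (3.168 / 0.58)² = 2 × 5.462² = 2 × 29.83 = 59.7.
Round up to the next whole participant.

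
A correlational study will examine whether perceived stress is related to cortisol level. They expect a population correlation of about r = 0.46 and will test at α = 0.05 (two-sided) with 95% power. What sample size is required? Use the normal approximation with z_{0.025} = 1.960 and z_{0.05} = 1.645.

Fisher's z: C = ½·ln((1+r)/(1−r)) = ½·ln(2.7037) = 0.4973.
n = ((z_{α/2} + z_β)/C)² + 3.
(1.960 + 1.645) / 0.4973 = 3.605 / 0.4973 = 7.249.
n = 7.249² + 3 = 52.55 + 3 = 55.6.
Round up.

n = 56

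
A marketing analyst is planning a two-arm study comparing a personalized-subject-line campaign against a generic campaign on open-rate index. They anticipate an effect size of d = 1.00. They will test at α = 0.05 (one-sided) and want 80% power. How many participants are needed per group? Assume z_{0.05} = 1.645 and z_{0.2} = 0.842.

n = 13 per group

For two independent groups with equal n: n = 2·((z_{α} + z_β) / d)².
z_{α} + z_β = 1.645 + 0.842 = 2.487.
n = 2 × (2.487 / 1.00)² = 2 × 2.487² = 2 × 6.19 = 12.4.
Round up to the next whole participant.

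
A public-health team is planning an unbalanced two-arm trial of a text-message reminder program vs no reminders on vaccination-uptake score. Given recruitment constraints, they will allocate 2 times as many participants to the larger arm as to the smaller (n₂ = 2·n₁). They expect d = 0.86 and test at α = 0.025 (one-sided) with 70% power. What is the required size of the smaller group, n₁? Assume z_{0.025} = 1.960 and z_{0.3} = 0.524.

n₁ = 13

With allocation ratio k = n₂/n₁ = 2, Var(x̄₁−x̄₂) = σ²(1/n₁ + 1/(k·n₁)) = σ²·(k+1)/(k·n₁).
So n₁ = (1 + 1/k)·((z_{α} + z_β)/d)² = 1.500 × (2.484/0.86)².
n₁ = 1.500 × 8.34 = 12.5.
Round up: n₁ = 13, giving n₂ = 2 × 13 = 26.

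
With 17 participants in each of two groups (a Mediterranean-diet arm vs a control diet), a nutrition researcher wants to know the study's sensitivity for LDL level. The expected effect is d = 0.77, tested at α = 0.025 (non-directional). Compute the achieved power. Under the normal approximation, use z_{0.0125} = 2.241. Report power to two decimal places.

For two equal groups, power = Φ(d·√(n/2) − z_{α/2}).
d·√(n/2) = 0.77 × √(17/2) = 0.77 × 2.915 = 2.245.
z_β = 2.245 − 2.241 = 0.004.
Power = Φ(0.004) = 0.502.

power ≈ 0.50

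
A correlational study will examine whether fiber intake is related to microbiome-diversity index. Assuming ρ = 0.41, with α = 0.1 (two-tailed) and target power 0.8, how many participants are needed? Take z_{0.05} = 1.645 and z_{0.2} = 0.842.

Fisher's z: C = ½·ln((1+r)/(1−r)) = ½·ln(2.3898) = 0.4356.
n = ((z_{α/2} + z_β)/C)² + 3.
(1.645 + 0.842) / 0.4356 = 2.487 / 0.4356 = 5.709.
n = 5.709² + 3 = 32.60 + 3 = 35.6.
Round up.

n = 36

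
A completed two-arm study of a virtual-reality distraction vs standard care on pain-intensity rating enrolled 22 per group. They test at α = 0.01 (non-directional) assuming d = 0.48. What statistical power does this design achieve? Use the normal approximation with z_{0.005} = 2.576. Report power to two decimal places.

power ≈ 0.16

For two equal groups, power = Φ(d·√(n/2) − z_{α/2}).
d·√(n/2) = 0.48 × √(22/2) = 0.48 × 3.317 = 1.592.
z_β = 1.592 − 2.576 = -0.984.
Power = Φ(-0.984) = 0.163.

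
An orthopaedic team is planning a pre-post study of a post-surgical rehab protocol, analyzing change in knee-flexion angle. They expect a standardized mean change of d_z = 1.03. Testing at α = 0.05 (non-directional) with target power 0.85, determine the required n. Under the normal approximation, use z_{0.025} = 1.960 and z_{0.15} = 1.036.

n = 9 pairs

For a paired (one-sample on differences) test: n = ((z_{α/2} + z_β) / d)².
z_{α/2} + z_β = 1.960 + 1.036 = 2.996.
n = (2.996 / 1.03)² = 2.909² = 8.46.
Round up.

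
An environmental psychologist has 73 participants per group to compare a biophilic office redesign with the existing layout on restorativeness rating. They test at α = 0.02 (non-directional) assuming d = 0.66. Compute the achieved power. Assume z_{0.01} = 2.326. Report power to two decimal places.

power ≈ 0.95

For two equal groups, power = Φ(d·√(n/2) − z_{α/2}).
d·√(n/2) = 0.66 × √(73/2) = 0.66 × 6.042 = 3.987.
z_β = 3.987 − 2.326 = 1.661.
Power = Φ(1.661) = 0.952.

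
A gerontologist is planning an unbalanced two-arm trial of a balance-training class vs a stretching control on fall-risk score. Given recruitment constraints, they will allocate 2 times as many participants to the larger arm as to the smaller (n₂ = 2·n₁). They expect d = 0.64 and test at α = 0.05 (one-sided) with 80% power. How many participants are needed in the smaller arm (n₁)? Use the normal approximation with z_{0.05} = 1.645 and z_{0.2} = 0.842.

n₁ = 23

With allocation ratio k = n₂/n₁ = 2, Var(x̄₁−x̄₂) = σ²(1/n₁ + 1/(k·n₁)) = σ²·(k+1)/(k·n₁).
So n₁ = (1 + 1/k)·((z_{α} + z_β)/d)² = 1.500 × (2.487/0.64)².
n₁ = 1.500 × 15.10 = 22.7.
Round up: n₁ = 23, giving n₂ = 2 × 23 = 46.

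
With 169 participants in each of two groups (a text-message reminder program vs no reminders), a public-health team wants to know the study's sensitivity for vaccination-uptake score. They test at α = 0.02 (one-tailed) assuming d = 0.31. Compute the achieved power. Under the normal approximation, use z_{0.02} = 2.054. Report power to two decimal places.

power ≈ 0.79

For two equal groups, power = Φ(d·√(n/2) − z_{α}).
d·√(n/2) = 0.31 × √(169/2) = 0.31 × 9.192 = 2.850.
z_β = 2.850 − 2.054 = 0.796.
Power = Φ(0.796) = 0.787.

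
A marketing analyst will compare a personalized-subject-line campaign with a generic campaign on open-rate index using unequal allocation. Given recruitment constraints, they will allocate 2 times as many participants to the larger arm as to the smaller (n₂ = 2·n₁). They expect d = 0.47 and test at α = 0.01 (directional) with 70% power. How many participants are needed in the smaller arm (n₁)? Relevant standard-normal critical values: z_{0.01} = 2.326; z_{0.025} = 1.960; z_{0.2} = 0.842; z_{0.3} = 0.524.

n₁ = 56

With allocation ratio k = n₂/n₁ = 2, Var(x̄₁−x̄₂) = σ²(1/n₁ + 1/(k·n₁)) = σ²·(k+1)/(k·n₁).
So n₁ = (1 + 1/k)·((z_{α} + z_β)/d)² = 1.500 × (2.850/0.47)².
n₁ = 1.500 × 36.77 = 55.2.
Round up: n₁ = 56, giving n₂ = 2 × 56 = 112.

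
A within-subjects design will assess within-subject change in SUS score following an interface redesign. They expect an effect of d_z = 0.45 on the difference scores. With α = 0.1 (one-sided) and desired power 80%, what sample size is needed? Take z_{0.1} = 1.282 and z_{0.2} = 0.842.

n = 23 pairs

For a paired (one-sample on differences) test: n = ((z_{α} + z_β) / d)².
z_{α} + z_β = 1.282 + 0.842 = 2.124.
n = (2.124 / 0.45)² = 4.720² = 22.28.
Round up.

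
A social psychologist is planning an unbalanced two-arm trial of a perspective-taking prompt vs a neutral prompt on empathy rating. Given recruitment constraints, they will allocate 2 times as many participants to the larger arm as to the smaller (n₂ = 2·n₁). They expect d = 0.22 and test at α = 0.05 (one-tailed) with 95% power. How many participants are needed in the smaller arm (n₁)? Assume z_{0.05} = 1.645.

With allocation ratio k = n₂/n₁ = 2, Var(x̄₁−x̄₂) = σ²(1/n₁ + 1/(k·n₁)) = σ²·(k+1)/(k·n₁).
So n₁ = (1 + 1/k)·((z_{α} + z_β)/d)² = 1.500 × (3.290/0.22)².
n₁ = 1.500 × 223.64 = 335.5.
Round up: n₁ = 336, giving n₂ = 2 × 336 = 672.

n₁ = 336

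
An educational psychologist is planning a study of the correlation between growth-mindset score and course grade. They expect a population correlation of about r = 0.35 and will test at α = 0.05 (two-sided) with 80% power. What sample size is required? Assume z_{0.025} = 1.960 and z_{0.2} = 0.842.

Fisher's z: C = ½·ln((1+r)/(1−r)) = ½·ln(2.0769) = 0.3654.
n = ((z_{α/2} + z_β)/C)² + 3.
(1.960 + 0.842) / 0.3654 = 2.802 / 0.3654 = 7.668.
n = 7.668² + 3 = 58.80 + 3 = 61.8.
Round up.

n = 62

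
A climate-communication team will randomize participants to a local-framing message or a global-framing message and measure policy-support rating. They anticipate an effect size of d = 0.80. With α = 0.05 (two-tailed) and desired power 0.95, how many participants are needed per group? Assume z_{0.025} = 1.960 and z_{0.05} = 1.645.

n = 41 per group

For two independent groups with equal n: n = 2·((z_{α/2} + z_β) / d)².
z_{α/2} + z_β = 1.960 + 1.645 = 3.605.
n = 2 × (3.605 / 0.80)² = 2 × 4.506² = 2 × 20.31 = 40.6.
Round up to the next whole participant.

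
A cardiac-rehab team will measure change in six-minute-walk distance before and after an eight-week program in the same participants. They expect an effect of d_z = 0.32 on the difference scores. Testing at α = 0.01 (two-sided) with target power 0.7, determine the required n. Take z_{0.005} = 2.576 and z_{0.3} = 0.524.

For a paired (one-sample on differences) test: n = ((z_{α/2} + z_β) / d)².
z_{α/2} + z_β = 2.576 + 0.524 = 3.100.
n = (3.100 / 0.32)² = 9.688² = 93.85.
Round up.

n = 94 pairs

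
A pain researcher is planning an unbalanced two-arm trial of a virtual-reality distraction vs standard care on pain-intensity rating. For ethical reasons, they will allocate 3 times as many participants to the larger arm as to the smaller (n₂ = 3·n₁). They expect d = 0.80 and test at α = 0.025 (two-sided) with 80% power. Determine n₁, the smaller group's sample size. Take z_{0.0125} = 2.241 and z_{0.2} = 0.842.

With allocation ratio k = n₂/n₁ = 3, Var(x̄₁−x̄₂) = σ²(1/n₁ + 1/(k·n₁)) = σ²·(k+1)/(k·n₁).
So n₁ = (1 + 1/k)·((z_{α/2} + z_β)/d)² = 1.333 × (3.083/0.80)².
n₁ = 1.333 × 14.85 = 19.8.
Round up: n₁ = 20, giving n₂ = 3 × 20 = 60.

n₁ = 20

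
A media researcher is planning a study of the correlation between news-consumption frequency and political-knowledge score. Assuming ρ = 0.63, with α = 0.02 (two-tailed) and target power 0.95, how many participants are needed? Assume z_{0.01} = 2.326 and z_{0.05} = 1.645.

Fisher's z: C = ½·ln((1+r)/(1−r)) = ½·ln(4.4054) = 0.7414.
n = ((z_{α/2} + z_β)/C)² + 3.
(2.326 + 1.645) / 0.7414 = 3.971 / 0.7414 = 5.356.
n = 5.356² + 3 = 28.69 + 3 = 31.7.
Round up.

n = 32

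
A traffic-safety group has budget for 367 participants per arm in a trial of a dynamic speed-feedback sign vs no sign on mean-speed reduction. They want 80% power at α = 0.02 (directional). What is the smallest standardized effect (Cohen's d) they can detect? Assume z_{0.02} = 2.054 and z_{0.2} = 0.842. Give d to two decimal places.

For two independent groups of n = 367 each: d_min = (z_{α} + z_β)·√(2/n).
z-sum = 2.054 + 0.842 = 2.896.
d_min = 2.896 × √(2/367) = 2.896 × 0.0738 = 0.214.

d_min ≈ 0.21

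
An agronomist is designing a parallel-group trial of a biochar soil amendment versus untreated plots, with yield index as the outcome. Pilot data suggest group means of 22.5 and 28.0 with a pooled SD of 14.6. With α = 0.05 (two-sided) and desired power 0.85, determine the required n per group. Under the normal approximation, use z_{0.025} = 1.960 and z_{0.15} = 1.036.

Cohen's d = |M₁ − M₂| / SD_pooled = |22.5 − 28.0| / 14.6 = 5.5 / 14.6 = 0.377.
For two independent groups with equal n: n = 2·((z_{α/2} + z_β) / d)².
z_{α/2} + z_β = 1.960 + 1.036 = 2.996.
n = 2 × (2.996 / 0.377)² = 2 × 7.947² = 2 × 63.15 = 126.3.
Round up to the next whole participant.

n = 127 per group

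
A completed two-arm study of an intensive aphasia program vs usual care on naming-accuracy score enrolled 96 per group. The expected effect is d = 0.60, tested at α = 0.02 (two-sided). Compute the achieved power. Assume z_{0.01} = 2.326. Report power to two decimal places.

For two equal groups, power = Φ(d·√(n/2) − z_{α/2}).
d·√(n/2) = 0.60 × √(96/2) = 0.60 × 6.928 = 4.157.
z_β = 4.157 − 2.326 = 1.831.
Power = Φ(1.831) = 0.966.

power ≈ 0.97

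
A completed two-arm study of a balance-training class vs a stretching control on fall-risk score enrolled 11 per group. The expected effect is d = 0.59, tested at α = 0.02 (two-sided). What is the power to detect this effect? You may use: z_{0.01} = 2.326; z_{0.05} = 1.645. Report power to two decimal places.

power ≈ 0.17

For two equal groups, power = Φ(d·√(n/2) − z_{α/2}).
d·√(n/2) = 0.59 × √(11/2) = 0.59 × 2.345 = 1.384.
z_β = 1.384 − 2.326 = -0.942.
Power = Φ(-0.942) = 0.173.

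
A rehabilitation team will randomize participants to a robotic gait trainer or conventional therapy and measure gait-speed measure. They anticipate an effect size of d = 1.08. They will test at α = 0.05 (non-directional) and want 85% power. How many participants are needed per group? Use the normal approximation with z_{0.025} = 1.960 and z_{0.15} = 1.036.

n = 16 per group

For two independent groups with equal n: n = 2·((z_{α/2} + z_β) / d)².
z_{α/2} + z_β = 1.960 + 1.036 = 2.996.
n = 2 × (2.996 / 1.08)² = 2 × 2.774² = 2 × 7.70 = 15.4.
Round up to the next whole participant.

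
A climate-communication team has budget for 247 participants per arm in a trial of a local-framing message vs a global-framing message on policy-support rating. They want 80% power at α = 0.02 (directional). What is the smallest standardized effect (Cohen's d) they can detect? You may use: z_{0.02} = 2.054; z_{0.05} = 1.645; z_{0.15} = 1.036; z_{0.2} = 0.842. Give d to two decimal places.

For two independent groups of n = 247 each: d_min = (z_{α} + z_β)·√(2/n).
z-sum = 2.054 + 0.842 = 2.896.
d_min = 2.896 × √(2/247) = 2.896 × 0.0900 = 0.261.

d_min ≈ 0.26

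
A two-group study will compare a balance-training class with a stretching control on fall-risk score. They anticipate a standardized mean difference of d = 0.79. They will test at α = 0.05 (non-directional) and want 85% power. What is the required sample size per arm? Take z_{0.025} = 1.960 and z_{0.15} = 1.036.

n = 29 per group

For two independent groups with equal n: n = 2·((z_{α/2} + z_β) / d)².
z_{α/2} + z_β = 1.960 + 1.036 = 2.996.
n = 2 × (2.996 / 0.79)² = 2 × 3.792² = 2 × 14.38 = 28.8.
Round up to the next whole participant.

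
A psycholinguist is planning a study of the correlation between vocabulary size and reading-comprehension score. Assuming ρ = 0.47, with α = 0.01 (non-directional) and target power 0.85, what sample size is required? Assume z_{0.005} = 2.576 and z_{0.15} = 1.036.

n = 54

Fisher's z: C = ½·ln((1+r)/(1−r)) = ½·ln(2.7736) = 0.5101.
n = ((z_{α/2} + z_β)/C)² + 3.
(2.576 + 1.036) / 0.5101 = 3.612 / 0.5101 = 7.081.
n = 7.081² + 3 = 50.14 + 3 = 53.1.
Round up.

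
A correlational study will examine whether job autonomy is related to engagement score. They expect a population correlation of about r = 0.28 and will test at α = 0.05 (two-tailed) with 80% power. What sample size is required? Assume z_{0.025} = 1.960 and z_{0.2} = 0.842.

n = 98

Fisher's z: C = ½·ln((1+r)/(1−r)) = ½·ln(1.7778) = 0.2877.
n = ((z_{α/2} + z_β)/C)² + 3.
(1.960 + 0.842) / 0.2877 = 2.802 / 0.2877 = 9.739.
n = 9.739² + 3 = 94.85 + 3 = 97.9.
Round up.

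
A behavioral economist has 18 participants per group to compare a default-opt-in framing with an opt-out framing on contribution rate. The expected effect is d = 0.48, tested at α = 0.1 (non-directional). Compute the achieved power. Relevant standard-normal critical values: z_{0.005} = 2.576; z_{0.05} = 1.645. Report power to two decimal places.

For two equal groups, power = Φ(d·√(n/2) − z_{α/2}).
d·√(n/2) = 0.48 × √(18/2) = 0.48 × 3.000 = 1.440.
z_β = 1.440 − 1.645 = -0.205.
Power = Φ(-0.205) = 0.419.

power ≈ 0.42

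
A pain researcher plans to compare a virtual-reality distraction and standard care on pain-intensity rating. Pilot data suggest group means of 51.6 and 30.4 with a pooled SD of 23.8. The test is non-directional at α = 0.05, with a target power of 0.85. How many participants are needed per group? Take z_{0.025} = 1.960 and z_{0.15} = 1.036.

n = 23 per group

Cohen's d = |M₁ − M₂| / SD_pooled = |51.6 − 30.4| / 23.8 = 21.2 / 23.8 = 0.891.
For two independent groups with equal n: n = 2·((z_{α/2} + z_β) / d)².
z_{α/2} + z_β = 1.960 + 1.036 = 2.996.
n = 2 × (2.996 / 0.891)² = 2 × 3.363² = 2 × 11.31 = 22.6.
Round up to the next whole participant.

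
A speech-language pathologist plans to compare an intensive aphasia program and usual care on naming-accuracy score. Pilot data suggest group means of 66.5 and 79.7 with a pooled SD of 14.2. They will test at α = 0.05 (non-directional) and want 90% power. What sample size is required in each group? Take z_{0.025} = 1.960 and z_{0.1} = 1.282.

Cohen's d = |M₁ − M₂| / SD_pooled = |66.5 − 79.7| / 14.2 = 13.2 / 14.2 = 0.930.
For two independent groups with equal n: n = 2·((z_{α/2} + z_β) / d)².
z_{α/2} + z_β = 1.960 + 1.282 = 3.242.
n = 2 × (3.242 / 0.930)² = 2 × 3.486² = 2 × 12.15 = 24.3.
Round up to the next whole participant.

n = 25 per group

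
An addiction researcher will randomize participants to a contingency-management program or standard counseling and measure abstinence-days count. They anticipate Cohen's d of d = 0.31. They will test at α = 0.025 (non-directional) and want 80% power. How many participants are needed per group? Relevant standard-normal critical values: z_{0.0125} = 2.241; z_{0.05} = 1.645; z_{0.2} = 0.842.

n = 198 per group

For two independent groups with equal n: n = 2·((z_{α/2} + z_β) / d)².
z_{α/2} + z_β = 2.241 + 0.842 = 3.083.
n = 2 × (3.083 / 0.31)² = 2 × 9.945² = 2 × 98.91 = 197.8.
Round up to the next whole participant.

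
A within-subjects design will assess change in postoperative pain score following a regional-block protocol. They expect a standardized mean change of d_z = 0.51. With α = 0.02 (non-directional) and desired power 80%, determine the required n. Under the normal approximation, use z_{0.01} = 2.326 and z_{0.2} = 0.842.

For a paired (one-sample on differences) test: n = ((z_{α/2} + z_β) / d)².
z_{α/2} + z_β = 2.326 + 0.842 = 3.168.
n = (3.168 / 0.51)² = 6.212² = 38.59.
Round up.

n = 39 pairs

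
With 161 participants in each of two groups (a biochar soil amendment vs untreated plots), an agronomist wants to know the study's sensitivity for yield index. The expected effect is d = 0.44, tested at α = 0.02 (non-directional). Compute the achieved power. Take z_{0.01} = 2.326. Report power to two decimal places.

power ≈ 0.95

For two equal groups, power = Φ(d·√(n/2) − z_{α/2}).
d·√(n/2) = 0.44 × √(161/2) = 0.44 × 8.972 = 3.948.
z_β = 3.948 − 2.326 = 1.622.
Power = Φ(1.622) = 0.948.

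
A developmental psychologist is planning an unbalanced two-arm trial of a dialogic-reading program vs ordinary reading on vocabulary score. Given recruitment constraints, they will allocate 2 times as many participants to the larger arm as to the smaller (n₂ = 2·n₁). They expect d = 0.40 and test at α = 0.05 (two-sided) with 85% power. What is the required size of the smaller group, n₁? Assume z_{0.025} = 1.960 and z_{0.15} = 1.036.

With allocation ratio k = n₂/n₁ = 2, Var(x̄₁−x̄₂) = σ²(1/n₁ + 1/(k·n₁)) = σ²·(k+1)/(k·n₁).
So n₁ = (1 + 1/k)·((z_{α/2} + z_β)/d)² = 1.500 × (2.996/0.40)².
n₁ = 1.500 × 56.10 = 84.2.
Round up: n₁ = 85, giving n₂ = 2 × 85 = 170.

n₁ = 85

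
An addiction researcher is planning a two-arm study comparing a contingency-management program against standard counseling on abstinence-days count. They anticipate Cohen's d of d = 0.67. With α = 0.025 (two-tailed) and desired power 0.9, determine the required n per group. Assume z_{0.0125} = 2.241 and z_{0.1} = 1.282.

n = 56 per group

For two independent groups with equal n: n = 2·((z_{α/2} + z_β) / d)².
z_{α/2} + z_β = 2.241 + 1.282 = 3.523.
n = 2 × (3.523 / 0.67)² = 2 × 5.258² = 2 × 27.65 = 55.3.
Round up to the next whole participant.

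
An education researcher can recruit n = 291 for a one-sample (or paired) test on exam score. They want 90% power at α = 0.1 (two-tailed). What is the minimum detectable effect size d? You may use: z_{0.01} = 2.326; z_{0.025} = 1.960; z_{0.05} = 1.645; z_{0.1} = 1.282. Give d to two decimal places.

d_min ≈ 0.17

For a single sample (or paired design) of n = 291: d_min = (z_{α/2} + z_β)/√n.
z-sum = 1.645 + 1.282 = 2.927.
d_min = 2.927 / √291 = 2.927 / 17.059 = 0.172.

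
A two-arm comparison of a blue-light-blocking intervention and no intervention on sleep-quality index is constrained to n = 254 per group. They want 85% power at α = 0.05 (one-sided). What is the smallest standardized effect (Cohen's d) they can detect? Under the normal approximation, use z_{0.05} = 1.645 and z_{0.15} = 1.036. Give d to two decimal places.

d_min ≈ 0.24

For two independent groups of n = 254 each: d_min = (z_{α} + z_β)·√(2/n).
z-sum = 1.645 + 1.036 = 2.681.
d_min = 2.681 × √(2/254) = 2.681 × 0.0887 = 0.238.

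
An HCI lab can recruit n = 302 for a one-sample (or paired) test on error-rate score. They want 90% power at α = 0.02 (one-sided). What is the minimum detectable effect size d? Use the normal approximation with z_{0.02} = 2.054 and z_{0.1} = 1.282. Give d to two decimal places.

d_min ≈ 0.19

For a single sample (or paired design) of n = 302: d_min = (z_{α} + z_β)/√n.
z-sum = 2.054 + 1.282 = 3.336.
d_min = 3.336 / √302 = 3.336 / 17.378 = 0.192.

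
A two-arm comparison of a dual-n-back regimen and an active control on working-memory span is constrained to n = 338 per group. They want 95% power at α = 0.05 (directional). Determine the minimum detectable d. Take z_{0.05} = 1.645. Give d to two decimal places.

For two independent groups of n = 338 each: d_min = (z_{α} + z_β)·√(2/n).
z-sum = 1.645 + 1.645 = 3.290.
d_min = 3.290 × √(2/338) = 3.290 × 0.0769 = 0.253.

d_min ≈ 0.25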